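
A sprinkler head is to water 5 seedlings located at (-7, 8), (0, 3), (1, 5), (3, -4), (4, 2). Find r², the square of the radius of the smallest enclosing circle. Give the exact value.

A smallest enclosing disk is always determined by at most three of the input points on its boundary.
The farthest pair is (-7, 8)–(3, -4) with squared distance 244. The circle on this segment as diameter has centre (-2, 2) and r² = 244/4 = 61.
Check (0, 3): distance² to centre = 5 ≤ 61, so it lies inside.
All remaining points lie in this disk, and no smaller disk contains both endpoints, so this is the minimum enclosing circle.

61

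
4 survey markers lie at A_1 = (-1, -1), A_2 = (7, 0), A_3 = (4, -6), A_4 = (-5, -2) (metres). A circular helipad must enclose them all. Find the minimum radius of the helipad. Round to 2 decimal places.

6.08

The farthest pair is A_2–A_4 with squared distance 148. The circle on this segment as diameter has centre (1, -1) and r² = 148/4 = 37.
Check A_1: distance² to centre = 4 ≤ 37, so it lies inside.
All remaining points lie in this disk, and no smaller disk contains both endpoints, so this is the minimum enclosing circle.
r = √37 ≈ 6.08.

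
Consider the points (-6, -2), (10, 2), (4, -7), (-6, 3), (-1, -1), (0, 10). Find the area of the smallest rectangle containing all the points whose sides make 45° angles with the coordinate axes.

In coordinates u = x + y, v = x − y the rectangle is axis-aligned; the map (x,y)→(u,v) scales areas by 2.
u-values: -8, 12, -3, -3, -2, 10; range = 12 − (-8) = 20.
v-values: -4, 8, 11, -9, 0, -10; range = 11 − (-10) = 21.
Area = (20 × 21) / 2 = 210.

210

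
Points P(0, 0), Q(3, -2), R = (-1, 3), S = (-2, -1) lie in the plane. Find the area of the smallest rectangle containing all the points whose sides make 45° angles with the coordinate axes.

In coordinates u = x + y, v = x − y the rectangle is axis-aligned; the map (x,y)→(u,v) scales areas by 2.
u-values: 0, 1, 2, -3; range = 2 − (-3) = 5.
v-values: 0, 5, -4, -1; range = 5 − (-4) = 9.
Area = (5 × 9) / 2 = 22.5.

22.5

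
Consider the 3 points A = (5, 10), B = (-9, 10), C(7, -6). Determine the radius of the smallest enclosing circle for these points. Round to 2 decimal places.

Side lengths²: AB² = 196, AC² = 260, BC² = 512.
Since BC² = 512 ≥ 260 + 196 = 456, the angle opposite BC is not acute, so the smallest enclosing circle has BC as diameter.
Centre = midpoint of BC = (-1, 2), r² = 512/4 = 128.
r = √128 ≈ 11.31.

11.31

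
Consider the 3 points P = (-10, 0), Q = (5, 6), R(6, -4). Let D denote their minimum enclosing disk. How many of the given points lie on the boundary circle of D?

3

Side lengths²: PQ² = 261, PR² = 272, QR² = 101.
Since PR² = 272 < 261 + 101 = 362, the triangle is acute, so the smallest enclosing circle is the circumcircle.
Circumcentre = (-37/26, 4/13), r² = 49793/676.
The points at distance exactly r from the centre are P, Q, R — 3 points.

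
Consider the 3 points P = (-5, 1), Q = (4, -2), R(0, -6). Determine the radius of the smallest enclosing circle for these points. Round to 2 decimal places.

Side lengths²: PQ² = 90, PR² = 74, QR² = 32.
Since PQ² = 90 < 74 + 32 = 106, the triangle is acute, so the smallest enclosing circle is the circumcircle.
Circumcentre = (-0.75, -1.25), r² = 23.125.
r = √(23.125) ≈ 4.81.

4.81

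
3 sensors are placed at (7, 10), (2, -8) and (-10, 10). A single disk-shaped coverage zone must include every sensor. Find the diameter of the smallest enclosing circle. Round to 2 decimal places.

22.45

Call the three points A, B, C in the order given.
Side lengths²: AB² = 349, AC² = 289, BC² = 468.
Since BC² = 468 < 349 + 289 = 638, the triangle is acute, so the smallest enclosing circle is the circumcircle.
Circumcentre = (-1.5, 8/3), r² = 4537/36.
Diameter = 2r = 2√(4537/36) ≈ 22.45.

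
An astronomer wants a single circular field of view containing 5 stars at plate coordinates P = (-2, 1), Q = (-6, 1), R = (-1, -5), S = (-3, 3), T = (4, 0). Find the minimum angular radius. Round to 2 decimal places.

The minimum enclosing circle is determined by three boundary points: Q, R, T.
Their circumcentre is (-23/22, 1/22) with r² = 6161/242.
The farthest remaining point S is at distance² 3037/242 ≤ 6161/242.
r = √(6161/242) ≈ 5.05.

5.05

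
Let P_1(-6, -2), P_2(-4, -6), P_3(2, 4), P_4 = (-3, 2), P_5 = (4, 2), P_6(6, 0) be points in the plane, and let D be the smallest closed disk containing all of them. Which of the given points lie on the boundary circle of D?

P_1, P_2, P_6

By Welzl's lemma the MEC is supported by two points (diametrically opposite) or three points (on a circumcircle).
The minimum enclosing circle is determined by three boundary points: P_1, P_2, P_6.
Their circumcentre is (1/13, -19/13) with r² = 6290/169.
The farthest remaining point P_3 is at distance² 5666/169 ≤ 6290/169.
The points at distance exactly r from the centre are P_1, P_2, P_6 — 3 points.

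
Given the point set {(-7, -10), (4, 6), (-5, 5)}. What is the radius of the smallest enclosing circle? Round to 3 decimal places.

Call the three points A, B, C in the order given.
Side lengths²: AB² = 377, AC² = 229, BC² = 82.
Since AB² = 377 ≥ 229 + 82 = 311, the angle opposite AB is not acute, so the smallest enclosing circle has AB as diameter.
Centre = midpoint of AB = (-1.5, -2), r² = 377/4 = 94.25.
r = √(94.25) ≈ 9.708.

9.708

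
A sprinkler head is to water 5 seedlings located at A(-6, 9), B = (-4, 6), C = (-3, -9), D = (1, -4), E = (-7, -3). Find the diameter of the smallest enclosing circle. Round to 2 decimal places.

18.25

The minimum enclosing circle of a finite set is fixed by two of the points (as a diameter) or three (as a circumcircle).
The farthest pair is A–C with squared distance 333. The circle on this segment as diameter has centre (-4.5, 0) and r² = 333/4 = 83.25.
Check B: distance² to centre = 36.25 ≤ 83.25, so it lies inside.
All remaining points lie in this disk, and no smaller disk contains both endpoints, so this is the minimum enclosing circle.
Diameter = 2r = 2√(83.25) ≈ 18.25.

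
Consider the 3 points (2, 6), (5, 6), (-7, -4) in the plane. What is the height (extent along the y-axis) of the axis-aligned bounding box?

10

max y = 6, min y = -4, so height = 10.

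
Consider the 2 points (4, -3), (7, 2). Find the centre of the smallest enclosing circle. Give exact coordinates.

(5.5, -0.5)

The smallest circle enclosing two points has them as diameter endpoints.
Centre = midpoint = (5.5, -0.5); r² = |(4, -3)−(7, 2)|²/4 = 34/4 = 8.5.
Centre = (5.5, -0.5).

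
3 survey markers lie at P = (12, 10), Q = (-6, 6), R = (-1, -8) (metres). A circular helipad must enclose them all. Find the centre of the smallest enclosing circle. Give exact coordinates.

Side lengths²: PQ² = 340, PR² = 493, QR² = 221.
Since PR² = 493 < 340 + 221 = 561, the triangle is acute, so the smallest enclosing circle is the circumcircle.
Circumcentre = (4.375, 1.8125), r² = 125.17578125.
Centre = (4.375, 1.8125).

(4.375, 1.8125)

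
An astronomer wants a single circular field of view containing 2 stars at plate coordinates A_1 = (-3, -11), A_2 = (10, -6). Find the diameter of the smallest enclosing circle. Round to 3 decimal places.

13.928

The smallest circle enclosing two points has them as diameter endpoints.
Centre = midpoint = (3.5, -8.5); r² = |A_1A_2|²/4 = 194/4 = 48.5.
Diameter = 2r = 2√(48.5) ≈ 13.928.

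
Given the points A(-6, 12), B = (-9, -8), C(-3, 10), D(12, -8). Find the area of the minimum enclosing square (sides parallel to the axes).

The bounding box has width 21 and height 20.
An axis-aligned square enclosing the set must have side ≥ max(width, height).
So the minimum side is max(21, 20) = 21.
Area = 21² = 441.

441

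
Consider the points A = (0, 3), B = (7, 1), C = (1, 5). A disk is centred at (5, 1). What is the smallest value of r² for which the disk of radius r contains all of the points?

32

The required radius is the distance from (5, 1) to the farthest point.
Squared distances: 29, 4, 32.
Maximum is 32, attained at C.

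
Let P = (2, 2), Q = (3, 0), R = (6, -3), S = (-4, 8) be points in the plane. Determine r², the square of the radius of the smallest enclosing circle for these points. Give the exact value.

The minimum enclosing circle of a finite set is fixed by two of the points (as a diameter) or three (as a circumcircle).
The farthest pair is R–S with squared distance 221. The circle on this segment as diameter has centre (1, 2.5) and r² = 221/4 = 55.25.
Check P: distance² to centre = 1.25 ≤ 55.25, so it lies inside.
All remaining points lie in this disk, and no smaller disk contains both endpoints, so this is the minimum enclosing circle.

55.25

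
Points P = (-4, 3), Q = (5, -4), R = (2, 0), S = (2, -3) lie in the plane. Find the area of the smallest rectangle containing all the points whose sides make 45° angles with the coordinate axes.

24

In coordinates u = x + y, v = x − y the rectangle is axis-aligned; the map (x,y)→(u,v) scales areas by 2.
u-values: -1, 1, 2, -1; range = 2 − (-1) = 3.
v-values: -7, 9, 2, 5; range = 9 − (-7) = 16.
Area = (3 × 16) / 2 = 24.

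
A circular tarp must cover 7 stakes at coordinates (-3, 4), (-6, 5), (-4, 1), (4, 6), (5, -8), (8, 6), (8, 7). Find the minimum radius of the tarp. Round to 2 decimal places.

9.03

The minimum enclosing circle of a finite set is fixed by two of the points (as a diameter) or three (as a circumcircle).
The minimum enclosing circle is determined by three boundary points: (-6, 5), (5, -8), (8, 7).
Their circumcentre is (61/34, 15/34) with r² = 47125/578.
The farthest remaining point (8, 6) is at distance² 40121/578 ≤ 47125/578.
r = √(47125/578) ≈ 9.03.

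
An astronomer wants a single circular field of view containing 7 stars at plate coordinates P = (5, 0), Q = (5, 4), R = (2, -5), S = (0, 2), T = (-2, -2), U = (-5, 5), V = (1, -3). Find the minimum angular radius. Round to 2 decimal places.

6.26

A smallest enclosing disk is always determined by at most three of the input points on its boundary.
The minimum enclosing circle is determined by three boundary points: Q, R, U.
Their circumcentre is (-23/62, 49/62) with r² = 75245/1922.
The farthest remaining point P is at distance² 56645/1922 ≤ 75245/1922.
r = √(75245/1922) ≈ 6.26.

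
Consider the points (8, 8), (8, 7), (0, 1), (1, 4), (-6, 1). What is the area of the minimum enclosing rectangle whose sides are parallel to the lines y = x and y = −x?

In coordinates u = x + y, v = x − y the rectangle is axis-aligned; the map (x,y)→(u,v) scales areas by 2.
u-values: 16, 15, 1, 5, -5; range = 16 − (-5) = 21.
v-values: 0, 1, -1, -3, -7; range = 1 − (-7) = 8.
Area = (21 × 8) / 2 = 84.

84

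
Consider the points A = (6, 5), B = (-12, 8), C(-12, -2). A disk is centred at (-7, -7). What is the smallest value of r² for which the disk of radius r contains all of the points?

The required radius is the distance from (-7, -7) to the farthest point.
Squared distances: 313, 250, 50.
Maximum is 313, attained at A.

313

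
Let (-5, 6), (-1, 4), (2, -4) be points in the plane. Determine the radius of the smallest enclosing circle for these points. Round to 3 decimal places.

6.103

Call the three points A, B, C in the order given.
Side lengths²: AB² = 20, AC² = 149, BC² = 73.
Since AC² = 149 ≥ 73 + 20 = 93, the angle opposite AC is not acute, so the smallest enclosing circle has AC as diameter.
Centre = midpoint of AC = (-1.5, 1), r² = 149/4 = 37.25.
r = √(37.25) ≈ 6.103.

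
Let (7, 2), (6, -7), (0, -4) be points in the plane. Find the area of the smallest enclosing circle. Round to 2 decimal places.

Call the three points A, B, C in the order given.
Side lengths²: AB² = 82, AC² = 85, BC² = 45.
Since AC² = 85 < 82 + 45 = 127, the triangle is acute, so the smallest enclosing circle is the circumcircle.
Circumcentre = (175/38, -87/38), r² = 17425/722.
Area = π·r² = π·17425/722 ≈ 75.82.

75.82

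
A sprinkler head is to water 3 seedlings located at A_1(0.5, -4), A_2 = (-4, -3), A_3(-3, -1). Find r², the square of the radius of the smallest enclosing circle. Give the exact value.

5.64453125

Side lengths²: A_1A_2² = 21.25, A_1A_3² = 21.25, A_2A_3² = 5.
Since A_1A_3² = 21.25 < 21.25 + 5 = 26.25, the triangle is acute, so the smallest enclosing circle is the circumcircle.
Circumcentre = (-1.625, -2.9375), r² = 5.64453125.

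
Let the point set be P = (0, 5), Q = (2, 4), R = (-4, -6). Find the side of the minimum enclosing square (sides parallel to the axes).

The bounding box has width 6 and height 11.
An axis-aligned square enclosing the set must have side ≥ max(width, height).
So the minimum side is max(6, 11) = 11.

11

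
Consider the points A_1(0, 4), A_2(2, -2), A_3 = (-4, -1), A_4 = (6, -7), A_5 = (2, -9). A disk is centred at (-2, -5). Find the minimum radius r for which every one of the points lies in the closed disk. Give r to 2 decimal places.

9.22

The required radius is the distance from (-2, -5) to the farthest point.
Squared distances: 85, 25, 20, 68, 32.
Maximum is 85, attained at A_1.
r = √85 ≈ 9.22.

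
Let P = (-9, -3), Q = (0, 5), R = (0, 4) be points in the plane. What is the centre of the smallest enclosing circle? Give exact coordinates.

Side lengths²: PQ² = 145, PR² = 130, QR² = 1.
Since PQ² = 145 ≥ 130 + 1 = 131, the angle opposite PQ is not acute, so the smallest enclosing circle has PQ as diameter.
Centre = midpoint of PQ = (-4.5, 1), r² = 145/4 = 36.25.
Centre = (-4.5, 1).

(-4.5, 1)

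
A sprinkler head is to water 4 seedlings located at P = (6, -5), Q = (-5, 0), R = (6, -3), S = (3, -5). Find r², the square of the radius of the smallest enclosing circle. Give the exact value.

The farthest pair is P–Q with squared distance 146. The circle on this segment as diameter has centre (0.5, -2.5) and r² = 146/4 = 36.5.
Check R: distance² to centre = 30.5 ≤ 36.5, so it lies inside.
All remaining points lie in this disk, and no smaller disk contains both endpoints, so this is the minimum enclosing circle.

36.5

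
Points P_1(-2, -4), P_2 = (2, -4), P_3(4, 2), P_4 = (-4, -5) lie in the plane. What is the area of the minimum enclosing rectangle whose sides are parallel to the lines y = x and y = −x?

37.5

In coordinates u = x + y, v = x − y the rectangle is axis-aligned; the map (x,y)→(u,v) scales areas by 2.
u-values: -6, -2, 6, -9; range = 6 − (-9) = 15.
v-values: 2, 6, 2, 1; range = 6 − 1 = 5.
Area = (15 × 5) / 2 = 37.5.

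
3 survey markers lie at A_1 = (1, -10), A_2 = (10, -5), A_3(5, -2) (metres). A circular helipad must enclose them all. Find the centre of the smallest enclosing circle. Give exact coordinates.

(69/13, -93/13)

Side lengths²: A_1A_2² = 106, A_1A_3² = 80, A_2A_3² = 34.
Since A_1A_2² = 106 < 80 + 34 = 114, the triangle is acute, so the smallest enclosing circle is the circumcircle.
Circumcentre = (69/13, -93/13), r² = 4505/169.
Centre = (69/13, -93/13).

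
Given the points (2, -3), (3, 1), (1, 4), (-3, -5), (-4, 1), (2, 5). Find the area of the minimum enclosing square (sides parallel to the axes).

100

The bounding box has width 7 and height 10.
An axis-aligned square enclosing the set must have side ≥ max(width, height).
So the minimum side is max(7, 10) = 10.
Area = 10² = 100.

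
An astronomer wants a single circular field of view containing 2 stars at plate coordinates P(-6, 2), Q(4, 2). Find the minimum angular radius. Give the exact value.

5

The smallest circle enclosing two points has them as diameter endpoints.
Centre = midpoint = (-1, 2); r² = |PQ|²/4 = 100/4 = 25.
r = √25 = 5.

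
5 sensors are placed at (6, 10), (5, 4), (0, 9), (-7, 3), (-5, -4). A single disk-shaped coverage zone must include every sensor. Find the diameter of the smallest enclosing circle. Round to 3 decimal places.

The farthest pair is (6, 10)–(-5, -4) with squared distance 317. The circle on this segment as diameter has centre (0.5, 3) and r² = 317/4 = 79.25.
Check (5, 4): distance² to centre = 21.25 ≤ 79.25, so it lies inside.
All remaining points lie in this disk, and no smaller disk contains both endpoints, so this is the minimum enclosing circle.
Diameter = 2r = 2√(79.25) ≈ 17.804.

17.804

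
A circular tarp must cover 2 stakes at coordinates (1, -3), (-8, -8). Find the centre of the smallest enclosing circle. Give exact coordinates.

(-3.5, -5.5)

The smallest circle enclosing two points has them as diameter endpoints.
Centre = midpoint = (-3.5, -5.5); r² = |(1, -3)−(-8, -8)|²/4 = 106/4 = 26.5.
Centre = (-3.5, -5.5).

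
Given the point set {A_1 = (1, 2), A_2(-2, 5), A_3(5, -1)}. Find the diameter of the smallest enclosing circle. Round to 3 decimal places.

Side lengths²: A_1A_2² = 18, A_1A_3² = 25, A_2A_3² = 85.
Since A_2A_3² = 85 ≥ 25 + 18 = 43, the angle opposite A_2A_3 is not acute, so the smallest enclosing circle has A_2A_3 as diameter.
Centre = midpoint of A_2A_3 = (1.5, 2), r² = 85/4 = 21.25.
Diameter = 2r = 2√(21.25) ≈ 9.220.

9.220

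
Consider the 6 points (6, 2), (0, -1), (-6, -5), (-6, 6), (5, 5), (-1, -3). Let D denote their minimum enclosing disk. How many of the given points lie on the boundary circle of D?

By Welzl's lemma the MEC is supported by two points (diametrically opposite) or three points (on a circumcircle).
The minimum enclosing circle is determined by three boundary points: (-6, -5), (-6, 6), (5, 5).
Their circumcentre is (-21/22, 0.5) with r² = 13481/242.
The farthest remaining point (6, 2) is at distance² 12249/242 ≤ 13481/242.
The points at distance exactly r from the centre are (-6, -5), (-6, 6), (5, 5) — 3 points.

3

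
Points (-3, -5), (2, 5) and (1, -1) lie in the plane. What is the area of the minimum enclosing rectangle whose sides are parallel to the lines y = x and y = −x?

In coordinates u = x + y, v = x − y the rectangle is axis-aligned; the map (x,y)→(u,v) scales areas by 2.
u-values: -8, 7, 0; range = 7 − (-8) = 15.
v-values: 2, -3, 2; range = 2 − (-3) = 5.
Area = (15 × 5) / 2 = 37.5.

37.5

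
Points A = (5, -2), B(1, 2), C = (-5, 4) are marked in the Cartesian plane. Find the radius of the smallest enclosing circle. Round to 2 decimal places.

Side lengths²: AB² = 32, AC² = 136, BC² = 40.
Since AC² = 136 ≥ 40 + 32 = 72, the angle opposite AC is not acute, so the smallest enclosing circle has AC as diameter.
Centre = midpoint of AC = (0, 1), r² = 136/4 = 34.
r = √34 ≈ 5.83.

5.83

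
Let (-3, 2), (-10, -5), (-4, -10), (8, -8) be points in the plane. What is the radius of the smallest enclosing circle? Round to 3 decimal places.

The farthest pair is (-10, -5)–(8, -8) with squared distance 333. The circle on this segment as diameter has centre (-1, -6.5) and r² = 333/4 = 83.25.
Check (-3, 2): distance² to centre = 76.25 ≤ 83.25, so it lies inside.
All remaining points lie in this disk, and no smaller disk contains both endpoints, so this is the minimum enclosing circle.
r = √(83.25) ≈ 9.124.

9.124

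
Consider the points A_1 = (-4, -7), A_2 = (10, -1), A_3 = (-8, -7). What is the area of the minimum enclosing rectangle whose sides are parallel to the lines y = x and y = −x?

144

In coordinates u = x + y, v = x − y the rectangle is axis-aligned; the map (x,y)→(u,v) scales areas by 2.
u-values: -11, 9, -15; range = 9 − (-15) = 24.
v-values: 3, 11, -1; range = 11 − (-1) = 12.
Area = (24 × 12) / 2 = 144.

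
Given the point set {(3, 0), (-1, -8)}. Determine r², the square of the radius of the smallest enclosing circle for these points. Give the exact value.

20

The smallest circle enclosing two points has them as diameter endpoints.
Centre = midpoint = (1, -4); r² = |(3, 0)−(-1, -8)|²/4 = 80/4 = 20.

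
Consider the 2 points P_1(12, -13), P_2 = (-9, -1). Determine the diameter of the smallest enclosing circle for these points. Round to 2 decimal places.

24.19

The smallest circle enclosing two points has them as diameter endpoints.
Centre = midpoint = (1.5, -7); r² = |P_1P_2|²/4 = 585/4 = 146.25.
Diameter = 2r = 2√(146.25) ≈ 24.19.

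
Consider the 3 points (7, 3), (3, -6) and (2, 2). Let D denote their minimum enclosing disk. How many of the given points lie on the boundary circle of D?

2

Call the three points A, B, C in the order given.
Side lengths²: AB² = 97, AC² = 26, BC² = 65.
Since AB² = 97 ≥ 65 + 26 = 91, the angle opposite AB is not acute, so the smallest enclosing circle has AB as diameter.
Centre = midpoint of AB = (5, -1.5), r² = 97/4 = 24.25.
The points at distance exactly r from the centre are (7, 3), (3, -6) — 2 points.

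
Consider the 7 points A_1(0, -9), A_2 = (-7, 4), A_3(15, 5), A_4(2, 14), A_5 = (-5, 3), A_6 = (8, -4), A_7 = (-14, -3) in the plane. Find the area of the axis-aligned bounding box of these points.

x ranges over [-14, 15], width 29.
y ranges over [-9, 14], height 23.
Area = 29 × 23 = 667.

667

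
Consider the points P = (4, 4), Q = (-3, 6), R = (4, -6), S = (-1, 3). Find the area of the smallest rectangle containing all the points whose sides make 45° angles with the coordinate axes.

95

In coordinates u = x + y, v = x − y the rectangle is axis-aligned; the map (x,y)→(u,v) scales areas by 2.
u-values: 8, 3, -2, 2; range = 8 − (-2) = 10.
v-values: 0, -9, 10, -4; range = 10 − (-9) = 19.
Area = (10 × 19) / 2 = 95.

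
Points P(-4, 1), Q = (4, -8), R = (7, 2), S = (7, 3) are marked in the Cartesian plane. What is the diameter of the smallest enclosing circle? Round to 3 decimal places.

The minimum enclosing circle is determined by three boundary points: P, Q, S.
Their circumcentre is (99/46, -73/46) with r² = 47125/1058.
The farthest remaining point R is at distance² 38477/1058 ≤ 47125/1058.
Diameter = 2r = 2√(47125/1058) ≈ 13.348.

13.348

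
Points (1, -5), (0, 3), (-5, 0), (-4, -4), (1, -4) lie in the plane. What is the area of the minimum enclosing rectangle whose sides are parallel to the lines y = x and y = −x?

In coordinates u = x + y, v = x − y the rectangle is axis-aligned; the map (x,y)→(u,v) scales areas by 2.
u-values: -4, 3, -5, -8, -3; range = 3 − (-8) = 11.
v-values: 6, -3, -5, 0, 5; range = 6 − (-5) = 11.
Area = (11 × 11) / 2 = 60.5.

60.5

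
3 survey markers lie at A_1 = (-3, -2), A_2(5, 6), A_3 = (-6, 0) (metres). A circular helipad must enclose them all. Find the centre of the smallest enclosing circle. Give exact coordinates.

(-0.5, 3)

Side lengths²: A_1A_2² = 128, A_1A_3² = 13, A_2A_3² = 157.
Since A_2A_3² = 157 ≥ 128 + 13 = 141, the angle opposite A_2A_3 is not acute, so the smallest enclosing circle has A_2A_3 as diameter.
Centre = midpoint of A_2A_3 = (-0.5, 3), r² = 157/4 = 39.25.
Centre = (-0.5, 3).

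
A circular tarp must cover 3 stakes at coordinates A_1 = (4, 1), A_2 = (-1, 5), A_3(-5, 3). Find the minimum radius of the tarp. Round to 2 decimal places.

4.61

Side lengths²: A_1A_2² = 41, A_1A_3² = 85, A_2A_3² = 20.
Since A_1A_3² = 85 ≥ 41 + 20 = 61, the angle opposite A_1A_3 is not acute, so the smallest enclosing circle has A_1A_3 as diameter.
Centre = midpoint of A_1A_3 = (-0.5, 2), r² = 85/4 = 21.25.
r = √(21.25) ≈ 4.61.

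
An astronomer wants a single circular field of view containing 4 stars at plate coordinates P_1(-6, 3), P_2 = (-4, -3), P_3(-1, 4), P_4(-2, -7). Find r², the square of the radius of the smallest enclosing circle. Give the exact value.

22997/729

The minimum enclosing circle is determined by three boundary points: P_1, P_3, P_4.
Their circumcentre is (-68/27, -38/27) with r² = 22997/729.
The farthest remaining point P_2 is at distance² 3449/729 ≤ 22997/729.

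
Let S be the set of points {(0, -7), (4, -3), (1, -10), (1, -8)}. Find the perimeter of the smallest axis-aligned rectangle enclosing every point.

Width = max x − min x = 4 − 0 = 4.
Height = max y − min y = -3 − (-10) = 7.
Perimeter = 2(4 + 7) = 22.

22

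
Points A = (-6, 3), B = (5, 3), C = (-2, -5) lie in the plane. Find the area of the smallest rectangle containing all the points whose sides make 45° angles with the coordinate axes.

In coordinates u = x + y, v = x − y the rectangle is axis-aligned; the map (x,y)→(u,v) scales areas by 2.
u-values: -3, 8, -7; range = 8 − (-7) = 15.
v-values: -9, 2, 3; range = 3 − (-9) = 12.
Area = (15 × 12) / 2 = 90.

90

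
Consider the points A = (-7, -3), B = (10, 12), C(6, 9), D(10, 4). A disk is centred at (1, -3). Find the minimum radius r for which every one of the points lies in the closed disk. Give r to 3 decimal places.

The required radius is the distance from (1, -3) to the farthest point.
Squared distances: 64, 306, 169, 130.
Maximum is 306, attained at B.
r = √306 ≈ 17.493.

17.493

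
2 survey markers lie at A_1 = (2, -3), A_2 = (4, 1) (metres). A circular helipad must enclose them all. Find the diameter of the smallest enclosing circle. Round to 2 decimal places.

The smallest circle enclosing two points has them as diameter endpoints.
Centre = midpoint = (3, -1); r² = |A_1A_2|²/4 = 20/4 = 5.
Diameter = 2r = 2√5 ≈ 4.47.

4.47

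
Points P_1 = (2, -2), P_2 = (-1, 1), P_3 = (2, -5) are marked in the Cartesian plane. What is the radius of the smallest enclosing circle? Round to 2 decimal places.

3.35

Side lengths²: P_1P_2² = 18, P_1P_3² = 9, P_2P_3² = 45.
Since P_2P_3² = 45 ≥ 18 + 9 = 27, the angle opposite P_2P_3 is not acute, so the smallest enclosing circle has P_2P_3 as diameter.
Centre = midpoint of P_2P_3 = (0.5, -2), r² = 45/4 = 11.25.
r = √(11.25) ≈ 3.35.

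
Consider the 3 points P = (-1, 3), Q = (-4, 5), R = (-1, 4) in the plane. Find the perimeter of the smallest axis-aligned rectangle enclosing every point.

10

Width = max x − min x = -1 − (-4) = 3.
Height = max y − min y = 5 − 3 = 2.
Perimeter = 2(3 + 2) = 10.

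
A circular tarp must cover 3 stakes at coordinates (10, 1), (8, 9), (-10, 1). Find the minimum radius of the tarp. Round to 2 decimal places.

10.15

Call the three points A, B, C in the order given.
Side lengths²: AB² = 68, AC² = 400, BC² = 388.
Since AC² = 400 < 388 + 68 = 456, the triangle is acute, so the smallest enclosing circle is the circumcircle.
Circumcentre = (0, 2.75), r² = 103.0625.
r = √(103.0625) ≈ 10.15.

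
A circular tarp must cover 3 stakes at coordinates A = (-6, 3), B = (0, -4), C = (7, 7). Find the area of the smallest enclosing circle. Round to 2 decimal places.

158.76

Side lengths²: AB² = 85, AC² = 185, BC² = 170.
Since AC² = 185 < 170 + 85 = 255, the triangle is acute, so the smallest enclosing circle is the circumcircle.
Circumcentre = (51/46, 139/46), r² = 53465/1058.
Area = π·r² = π·53465/1058 ≈ 158.76.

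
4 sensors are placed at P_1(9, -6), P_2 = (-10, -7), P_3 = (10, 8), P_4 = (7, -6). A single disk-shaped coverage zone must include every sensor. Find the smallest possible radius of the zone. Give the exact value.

12.5

By Welzl's lemma the MEC is supported by two points (diametrically opposite) or three points (on a circumcircle).
The farthest pair is P_2–P_3 with squared distance 625. The circle on this segment as diameter has centre (0, 0.5) and r² = 625/4 = 156.25.
Check P_1: distance² to centre = 123.25 ≤ 156.25, so it lies inside.
All remaining points lie in this disk, and no smaller disk contains both endpoints, so this is the minimum enclosing circle.
r = √(156.25) = 12.5.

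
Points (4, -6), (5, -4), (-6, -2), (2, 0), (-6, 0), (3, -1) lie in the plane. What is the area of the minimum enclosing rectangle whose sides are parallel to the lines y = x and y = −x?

In coordinates u = x + y, v = x − y the rectangle is axis-aligned; the map (x,y)→(u,v) scales areas by 2.
u-values: -2, 1, -8, 2, -6, 2; range = 2 − (-8) = 10.
v-values: 10, 9, -4, 2, -6, 4; range = 10 − (-6) = 16.
Area = (10 × 16) / 2 = 80.

80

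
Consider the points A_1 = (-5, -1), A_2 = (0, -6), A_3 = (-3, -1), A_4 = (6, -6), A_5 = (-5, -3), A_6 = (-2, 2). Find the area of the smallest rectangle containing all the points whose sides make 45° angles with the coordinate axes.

In coordinates u = x + y, v = x − y the rectangle is axis-aligned; the map (x,y)→(u,v) scales areas by 2.
u-values: -6, -6, -4, 0, -8, 0; range = 0 − (-8) = 8.
v-values: -4, 6, -2, 12, -2, -4; range = 12 − (-4) = 16.
Area = (8 × 16) / 2 = 64.

64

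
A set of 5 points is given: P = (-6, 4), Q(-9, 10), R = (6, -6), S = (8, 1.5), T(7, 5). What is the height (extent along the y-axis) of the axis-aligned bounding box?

16

max y = 10, min y = -6, so height = 16.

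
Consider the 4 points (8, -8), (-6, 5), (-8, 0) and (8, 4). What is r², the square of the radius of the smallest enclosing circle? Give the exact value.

The farthest pair is (8, -8)–(-6, 5) with squared distance 365. The circle on this segment as diameter has centre (1, -1.5) and r² = 365/4 = 91.25.
Check (-8, 0): distance² to centre = 83.25 ≤ 91.25, so it lies inside.
All remaining points lie in this disk, and no smaller disk contains both endpoints, so this is the minimum enclosing circle.

91.25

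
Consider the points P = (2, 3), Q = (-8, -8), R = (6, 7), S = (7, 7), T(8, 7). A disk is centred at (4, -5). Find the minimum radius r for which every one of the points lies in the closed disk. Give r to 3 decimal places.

12.649

The required radius is the distance from (4, -5) to the farthest point.
Squared distances: 68, 153, 148, 153, 160.
Maximum is 160, attained at T.
r = √160 ≈ 12.649.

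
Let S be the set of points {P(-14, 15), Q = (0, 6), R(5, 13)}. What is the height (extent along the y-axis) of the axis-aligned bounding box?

9

max y = 15, min y = 6, so height = 9.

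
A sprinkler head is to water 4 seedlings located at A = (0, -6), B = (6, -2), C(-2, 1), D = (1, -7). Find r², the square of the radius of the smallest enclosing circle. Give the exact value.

5329/242

The minimum enclosing circle of a finite set is fixed by two of the points (as a diameter) or three (as a circumcircle).
The minimum enclosing circle is determined by three boundary points: B, C, D.
Their circumcentre is (29/22, -51/22) with r² = 5329/242.
The farthest remaining point A is at distance² 3701/242 ≤ 5329/242.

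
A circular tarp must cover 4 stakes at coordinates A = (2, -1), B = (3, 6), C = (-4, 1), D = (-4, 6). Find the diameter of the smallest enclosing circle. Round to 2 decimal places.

9.31

The minimum enclosing circle is determined by three boundary points: A, B, D.
Their circumcentre is (-0.5, 41/14) with r² = 2125/98.
The farthest remaining point C is at distance² 1565/98 ≤ 2125/98.
Diameter = 2r = 2√(2125/98) ≈ 9.31.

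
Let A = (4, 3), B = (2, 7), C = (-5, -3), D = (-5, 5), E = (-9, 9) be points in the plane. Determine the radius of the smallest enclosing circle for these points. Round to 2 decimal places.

A smallest enclosing disk is always determined by at most three of the input points on its boundary.
The minimum enclosing circle is determined by three boundary points: A, C, E.
Their circumcentre is (-73/22, 93/22) with r² = 13325/242.
The farthest remaining point B is at distance² 8705/242 ≤ 13325/242.
r = √(13325/242) ≈ 7.42.

7.42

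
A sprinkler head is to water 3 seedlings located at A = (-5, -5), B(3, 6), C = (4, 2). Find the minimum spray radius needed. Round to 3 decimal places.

Side lengths²: AB² = 185, AC² = 130, BC² = 17.
Since AB² = 185 ≥ 130 + 17 = 147, the angle opposite AB is not acute, so the smallest enclosing circle has AB as diameter.
Centre = midpoint of AB = (-1, 0.5), r² = 185/4 = 46.25.
r = √(46.25) ≈ 6.801.

6.801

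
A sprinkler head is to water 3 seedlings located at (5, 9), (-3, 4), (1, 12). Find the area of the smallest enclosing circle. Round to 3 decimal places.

72.211

Call the three points A, B, C in the order given.
Side lengths²: AB² = 89, AC² = 25, BC² = 80.
Since AB² = 89 < 80 + 25 = 105, the triangle is acute, so the smallest enclosing circle is the circumcircle.
Circumcentre = (6/11, 159/22), r² = 11125/484.
Area = π·r² = π·11125/484 ≈ 72.211.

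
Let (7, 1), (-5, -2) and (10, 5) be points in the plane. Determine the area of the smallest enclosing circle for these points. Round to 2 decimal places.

Call the three points A, B, C in the order given.
Side lengths²: AB² = 153, AC² = 25, BC² = 274.
Since BC² = 274 ≥ 153 + 25 = 178, the angle opposite BC is not acute, so the smallest enclosing circle has BC as diameter.
Centre = midpoint of BC = (2.5, 1.5), r² = 274/4 = 68.5.
Area = π·r² = π·68.5 ≈ 215.20.

215.20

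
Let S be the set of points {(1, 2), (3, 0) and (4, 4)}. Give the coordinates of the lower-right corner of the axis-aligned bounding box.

(4, 0)

x-range [1, 4], y-range [0, 4].
The lower-right corner is (4, 0).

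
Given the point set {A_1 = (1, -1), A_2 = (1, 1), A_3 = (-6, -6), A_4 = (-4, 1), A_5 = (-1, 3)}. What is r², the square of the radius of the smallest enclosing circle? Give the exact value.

The farthest pair is A_3–A_5 with squared distance 106. The circle on this segment as diameter has centre (-3.5, -1.5) and r² = 106/4 = 26.5.
Check A_1: distance² to centre = 20.5 ≤ 26.5, so it lies inside.
All remaining points lie in this disk, and no smaller disk contains both endpoints, so this is the minimum enclosing circle.

26.5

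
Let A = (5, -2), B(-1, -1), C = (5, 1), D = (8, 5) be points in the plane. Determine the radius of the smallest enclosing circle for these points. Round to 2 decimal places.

The farthest pair is B–D with squared distance 117. The circle on this segment as diameter has centre (3.5, 2) and r² = 117/4 = 29.25.
Check A: distance² to centre = 18.25 ≤ 29.25, so it lies inside.
All remaining points lie in this disk, and no smaller disk contains both endpoints, so this is the minimum enclosing circle.
r = √(29.25) ≈ 5.41.

5.41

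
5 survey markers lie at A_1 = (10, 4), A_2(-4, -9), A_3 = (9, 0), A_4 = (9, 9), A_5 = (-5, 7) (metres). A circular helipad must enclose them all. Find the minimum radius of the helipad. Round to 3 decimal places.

The farthest pair is A_2–A_4 with squared distance 493. The circle on this segment as diameter has centre (2.5, 0) and r² = 493/4 = 123.25.
Check A_1: distance² to centre = 72.25 ≤ 123.25, so it lies inside.
All remaining points lie in this disk, and no smaller disk contains both endpoints, so this is the minimum enclosing circle.
r = √(123.25) ≈ 11.102.

11.102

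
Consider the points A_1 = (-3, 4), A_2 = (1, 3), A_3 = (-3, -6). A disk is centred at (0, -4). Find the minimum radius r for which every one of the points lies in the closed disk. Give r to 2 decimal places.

The required radius is the distance from (0, -4) to the farthest point.
Squared distances: 73, 50, 13.
Maximum is 73, attained at A_1.
r = √73 ≈ 8.54.

8.54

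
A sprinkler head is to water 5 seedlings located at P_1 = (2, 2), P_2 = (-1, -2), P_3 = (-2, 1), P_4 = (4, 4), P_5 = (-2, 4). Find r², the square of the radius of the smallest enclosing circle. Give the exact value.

2257/144

The minimum enclosing circle is determined by three boundary points: P_2, P_4, P_5.
Their circumcentre is (1, 17/12) with r² = 2257/144.
The farthest remaining point P_3 is at distance² 1321/144 ≤ 2257/144.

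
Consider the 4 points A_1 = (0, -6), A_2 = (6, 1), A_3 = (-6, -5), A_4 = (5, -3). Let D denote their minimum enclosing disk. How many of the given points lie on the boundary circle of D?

The farthest pair is A_2–A_3 with squared distance 180. The circle on this segment as diameter has centre (0, -2) and r² = 180/4 = 45.
Check A_1: distance² to centre = 16 ≤ 45, so it lies inside.
All remaining points lie in this disk, and no smaller disk contains both endpoints, so this is the minimum enclosing circle.
The points at distance exactly r from the centre are A_2, A_3 — 2 points.

2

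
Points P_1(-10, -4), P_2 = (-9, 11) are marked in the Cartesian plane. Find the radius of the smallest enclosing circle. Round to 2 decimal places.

The smallest circle enclosing two points has them as diameter endpoints.
Centre = midpoint = (-9.5, 3.5); r² = |P_1P_2|²/4 = 226/4 = 56.5.
r = √(56.5) ≈ 7.52.

7.52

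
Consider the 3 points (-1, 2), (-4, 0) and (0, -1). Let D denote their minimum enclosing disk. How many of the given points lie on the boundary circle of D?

3

Call the three points A, B, C in the order given.
Side lengths²: AB² = 13, AC² = 10, BC² = 17.
Since BC² = 17 < 13 + 10 = 23, the triangle is acute, so the smallest enclosing circle is the circumcircle.
Circumcentre = (-41/22, 1/22), r² = 1105/242.
The points at distance exactly r from the centre are (-1, 2), (-4, 0), (0, -1) — 3 points.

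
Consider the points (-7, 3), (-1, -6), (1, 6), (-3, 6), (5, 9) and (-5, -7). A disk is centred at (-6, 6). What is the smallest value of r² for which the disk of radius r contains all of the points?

The required radius is the distance from (-6, 6) to the farthest point.
Squared distances: 10, 169, 49, 9, 130, 170.
Maximum is 170, attained at (-5, -7).

170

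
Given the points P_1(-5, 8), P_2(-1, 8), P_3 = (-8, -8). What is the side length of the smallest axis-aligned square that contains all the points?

16

The bounding box has width 7 and height 16.
An axis-aligned square enclosing the set must have side ≥ max(width, height).
So the minimum side is max(7, 16) = 16.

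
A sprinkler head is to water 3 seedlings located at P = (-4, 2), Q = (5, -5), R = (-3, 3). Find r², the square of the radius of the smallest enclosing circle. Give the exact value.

Side lengths²: PQ² = 130, PR² = 2, QR² = 128.
Since PQ² = 130 ≥ 128 + 2 = 130, the angle opposite PQ is not acute, so the smallest enclosing circle has PQ as diameter.
Centre = midpoint of PQ = (0.5, -1.5), r² = 130/4 = 32.5.

32.5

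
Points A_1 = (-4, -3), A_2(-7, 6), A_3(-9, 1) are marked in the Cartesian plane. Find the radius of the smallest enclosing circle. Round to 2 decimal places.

Side lengths²: A_1A_2² = 90, A_1A_3² = 41, A_2A_3² = 29.
Since A_1A_2² = 90 ≥ 41 + 29 = 70, the angle opposite A_1A_2 is not acute, so the smallest enclosing circle has A_1A_2 as diameter.
Centre = midpoint of A_1A_2 = (-5.5, 1.5), r² = 90/4 = 22.5.
r = √(22.5) ≈ 4.74.

4.74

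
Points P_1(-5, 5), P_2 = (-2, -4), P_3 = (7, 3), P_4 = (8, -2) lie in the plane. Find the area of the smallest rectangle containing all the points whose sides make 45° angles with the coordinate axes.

In coordinates u = x + y, v = x − y the rectangle is axis-aligned; the map (x,y)→(u,v) scales areas by 2.
u-values: 0, -6, 10, 6; range = 10 − (-6) = 16.
v-values: -10, 2, 4, 10; range = 10 − (-10) = 20.
Area = (16 × 20) / 2 = 160.

160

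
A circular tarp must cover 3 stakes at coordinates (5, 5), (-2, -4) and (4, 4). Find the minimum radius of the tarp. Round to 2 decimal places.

Call the three points A, B, C in the order given.
Side lengths²: AB² = 130, AC² = 2, BC² = 100.
Since AB² = 130 ≥ 100 + 2 = 102, the angle opposite AB is not acute, so the smallest enclosing circle has AB as diameter.
Centre = midpoint of AB = (1.5, 0.5), r² = 130/4 = 32.5.
r = √(32.5) ≈ 5.70.

5.70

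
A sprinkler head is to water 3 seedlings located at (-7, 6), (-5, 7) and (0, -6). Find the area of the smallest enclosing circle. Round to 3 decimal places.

Call the three points A, B, C in the order given.
Side lengths²: AB² = 5, AC² = 193, BC² = 194.
Since BC² = 194 < 193 + 5 = 198, the triangle is acute, so the smallest enclosing circle is the circumcircle.
Circumcentre = (-181/62, 21/62), r² = 93605/1922.
Area = π·r² = π·93605/1922 ≈ 153.001.

153.001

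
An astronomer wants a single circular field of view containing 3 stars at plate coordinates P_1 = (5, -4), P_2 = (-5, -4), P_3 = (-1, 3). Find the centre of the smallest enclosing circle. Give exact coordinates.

(0, -31/14)

Side lengths²: P_1P_2² = 100, P_1P_3² = 85, P_2P_3² = 65.
Since P_1P_2² = 100 < 85 + 65 = 150, the triangle is acute, so the smallest enclosing circle is the circumcircle.
Circumcentre = (0, -31/14), r² = 5525/196.
Centre = (0, -31/14).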